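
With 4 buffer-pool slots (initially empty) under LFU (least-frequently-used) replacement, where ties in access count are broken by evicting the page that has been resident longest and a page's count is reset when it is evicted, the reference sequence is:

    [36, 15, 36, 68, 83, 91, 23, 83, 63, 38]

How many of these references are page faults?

8

36 → fault, frames (36)
15 → fault, frames (36 15)
36 → hit
68 → fault, frames (36 15 68)
83 → fault, frames (36 15 68 83)
91 → fault, evict 15, frames (36 68 83 91)
23 → fault, evict 68, frames (36 83 91 23)
83 → hit
63 → fault, evict 91, frames (36 83 23 63)
38 → fault, evict 23, frames (36 83 63 38)
Page faults: 8.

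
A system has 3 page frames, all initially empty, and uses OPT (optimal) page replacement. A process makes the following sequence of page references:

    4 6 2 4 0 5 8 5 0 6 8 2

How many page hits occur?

4

4: miss, frames {4}
6: miss, frames {4,6}
2: miss, frames {4,6,2}
4: hit
0: miss, evict 4, frames {6,2,0}
5: miss, evict 2, frames {6,0,5}
8: miss, evict 6, frames {0,5,8}
5: hit
0: hit
6: miss, evict 5, frames {0,8,6}
8: hit
2: miss, evict 6, frames {0,8,2}
Hits: 4.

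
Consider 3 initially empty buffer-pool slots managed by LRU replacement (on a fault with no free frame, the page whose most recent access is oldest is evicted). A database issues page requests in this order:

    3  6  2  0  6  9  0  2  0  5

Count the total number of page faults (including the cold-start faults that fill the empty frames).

7

3: miss, frames [3]
6: miss, frames [3, 6]
2: miss, frames [3, 6, 2]
0: miss, evict 3, frames [6, 2, 0]
6: hit
9: miss, evict 2, frames [0, 6, 9]
0: hit
2: miss, evict 6, frames [9, 0, 2]
0: hit
5: miss, evict 9, frames [2, 0, 5]
Page faults: 7.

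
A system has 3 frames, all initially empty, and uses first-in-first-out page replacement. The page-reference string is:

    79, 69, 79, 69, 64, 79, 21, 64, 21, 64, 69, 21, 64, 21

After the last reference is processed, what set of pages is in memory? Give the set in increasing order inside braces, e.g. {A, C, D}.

79 -> fault, frames (79)
69 -> fault, frames (79 69)
79 -> hit
69 -> hit
64 -> fault, frames (79 69 64)
79 -> hit
21 -> fault, evict 79, frames (69 64 21)
64 -> hit
21 -> hit
64 -> hit
69 -> hit
21 -> hit
64 -> hit
21 -> hit

{21, 64, 69}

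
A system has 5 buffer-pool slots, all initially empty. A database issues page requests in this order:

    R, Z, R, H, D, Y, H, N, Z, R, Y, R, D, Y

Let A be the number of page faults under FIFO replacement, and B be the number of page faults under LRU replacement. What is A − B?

Under FIFO: F F . F F F . F . F . . . . → 7 faults.
Under LRU: F F . F F F . F F F . . F . → 9 faults.
A − B = 7 − 9 = -2.

-2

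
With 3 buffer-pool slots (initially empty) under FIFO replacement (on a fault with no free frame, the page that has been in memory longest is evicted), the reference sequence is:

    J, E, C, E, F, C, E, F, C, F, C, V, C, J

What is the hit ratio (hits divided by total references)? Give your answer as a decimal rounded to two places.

J -> miss, frames (J)
E -> miss, frames (J E)
C -> miss, frames (J E C)
E -> hit
F -> miss, evict J, frames (E C F)
C -> hit
E -> hit
F -> hit
C -> hit
F -> hit
C -> hit
V -> miss, evict E, frames (C F V)
C -> hit
J -> miss, evict C, frames (F V J)
Hits: 8 of 14 references → 8/14 = 0.5714.

0.57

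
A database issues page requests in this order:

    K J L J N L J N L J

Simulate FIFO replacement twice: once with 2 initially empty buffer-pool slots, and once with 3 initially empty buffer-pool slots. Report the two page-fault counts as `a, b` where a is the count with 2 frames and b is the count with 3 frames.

2 frames: F F F . F . F . F . → 6 faults.
3 frames: F F F . F . . . . . → 4 faults.
4 < 6: adding a frame reduced faults, as is typical.

6, 4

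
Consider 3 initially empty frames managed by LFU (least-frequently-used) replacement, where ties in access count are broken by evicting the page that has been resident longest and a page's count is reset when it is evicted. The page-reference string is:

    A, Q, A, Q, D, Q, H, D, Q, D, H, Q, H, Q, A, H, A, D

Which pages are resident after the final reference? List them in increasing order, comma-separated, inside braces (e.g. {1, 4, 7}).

{D, H, Q}

A → fault, frames {A}
Q → fault, frames {A,Q}
A → hit
Q → hit
D → fault, frames {A,Q,D}
Q → hit
H → fault, evict D, frames {A,Q,H}
D → fault, evict H, frames {A,Q,D}
Q → hit
D → hit
H → fault, evict A, frames {Q,D,H}
Q → hit
H → hit
Q → hit
A → fault, evict D, frames {Q,H,A}
H → hit
A → hit
D → fault, evict A, frames {Q,H,D}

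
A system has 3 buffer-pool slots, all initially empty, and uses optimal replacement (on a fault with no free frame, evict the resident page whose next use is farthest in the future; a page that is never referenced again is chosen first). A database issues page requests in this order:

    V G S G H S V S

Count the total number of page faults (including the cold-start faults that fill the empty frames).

V: fault, frames {V}
G: fault, frames {V,G}
S: fault, frames {V,G,S}
G: hit
H: fault, evict G, frames {V,S,H}
S: hit
V: hit
S: hit
Page faults: 4.

4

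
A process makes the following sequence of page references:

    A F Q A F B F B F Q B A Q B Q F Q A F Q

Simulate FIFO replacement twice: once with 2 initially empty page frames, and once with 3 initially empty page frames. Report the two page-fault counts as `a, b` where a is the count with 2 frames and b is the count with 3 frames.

2 frames: F F F F F F . . . F . F . F F F . F . F → 13 faults.
3 frames: F F F . . F . . . . . F . . . F F . . . → 7 faults.
7 < 13: adding a frame reduced faults, as is typical.

13, 7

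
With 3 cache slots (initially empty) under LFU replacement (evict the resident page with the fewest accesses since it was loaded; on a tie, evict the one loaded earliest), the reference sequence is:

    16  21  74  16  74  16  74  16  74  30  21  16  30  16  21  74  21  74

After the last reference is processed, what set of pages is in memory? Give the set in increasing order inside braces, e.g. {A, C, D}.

16 → fault, frames (16)
21 → fault, frames (16 21)
74 → fault, frames (16 21 74)
16 → hit
74 → hit
16 → hit
74 → hit
16 → hit
74 → hit
30 → fault, evict 21, frames (16 74 30)
21 → fault, evict 30, frames (16 74 21)
16 → hit
30 → fault, evict 21, frames (16 74 30)
16 → hit
21 → fault, evict 30, frames (16 74 21)
74 → hit
21 → hit
74 → hit

{16, 21, 74}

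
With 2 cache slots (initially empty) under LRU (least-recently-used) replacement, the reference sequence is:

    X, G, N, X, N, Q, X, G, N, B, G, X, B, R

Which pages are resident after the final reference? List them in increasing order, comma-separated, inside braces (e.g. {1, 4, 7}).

X → miss, frames (X)
G → miss, frames (X G)
N → miss, evict X, frames (G N)
X → miss, evict G, frames (N X)
N → hit
Q → miss, evict X, frames (N Q)
X → miss, evict N, frames (Q X)
G → miss, evict Q, frames (X G)
N → miss, evict X, frames (G N)
B → miss, evict G, frames (N B)
G → miss, evict N, frames (B G)
X → miss, evict B, frames (G X)
B → miss, evict G, frames (X B)
R → miss, evict X, frames (B R)

{B, R}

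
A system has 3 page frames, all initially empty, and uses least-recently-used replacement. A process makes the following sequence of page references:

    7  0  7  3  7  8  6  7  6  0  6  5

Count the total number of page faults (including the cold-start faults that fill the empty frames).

7 → miss, frames [7]
0 → miss, frames [7, 0]
7 → hit
3 → miss, frames [0, 7, 3]
7 → hit
8 → miss, evict 0, frames [3, 7, 8]
6 → miss, evict 3, frames [7, 8, 6]
7 → hit
6 → hit
0 → miss, evict 8, frames [7, 6, 0]
6 → hit
5 → miss, evict 7, frames [0, 6, 5]
Page faults: 7.

7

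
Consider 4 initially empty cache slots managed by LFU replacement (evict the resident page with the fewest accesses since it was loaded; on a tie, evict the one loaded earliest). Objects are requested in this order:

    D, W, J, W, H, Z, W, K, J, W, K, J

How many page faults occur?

7

D → miss, frames [D]
W → miss, frames [D, W]
J → miss, frames [D, W, J]
W → hit
H → miss, frames [D, W, J, H]
Z → miss, evict D, frames [W, J, H, Z]
W → hit
K → miss, evict J, frames [W, H, Z, K]
J → miss, evict H, frames [W, Z, K, J]
W → hit
K → hit
J → hit
Page faults: 7.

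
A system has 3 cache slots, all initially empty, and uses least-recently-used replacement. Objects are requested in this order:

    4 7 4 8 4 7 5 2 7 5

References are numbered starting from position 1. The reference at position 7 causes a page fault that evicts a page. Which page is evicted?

8

pos 1: 4 → fault, frames (4)
pos 2: 7 → fault, frames (4 7)
pos 3: 4 → hit
pos 4: 8 → fault, frames (7 4 8)
pos 5: 4 → hit
pos 6: 7 → hit
pos 7: 5 → fault, evict 8, frames (4 7 5)
At position 7, page 8 is evicted.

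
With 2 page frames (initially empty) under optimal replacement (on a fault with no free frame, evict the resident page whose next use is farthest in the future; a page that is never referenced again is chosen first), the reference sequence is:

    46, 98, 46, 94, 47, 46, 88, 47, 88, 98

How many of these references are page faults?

6

46 → miss, frames {46}
98 → miss, frames {46,98}
46 → hit
94 → miss, evict 98, frames {46,94}
47 → miss, evict 94, frames {46,47}
46 → hit
88 → miss, evict 46, frames {47,88}
47 → hit
88 → hit
98 → miss, evict 88, frames {47,98}
Page faults: 6.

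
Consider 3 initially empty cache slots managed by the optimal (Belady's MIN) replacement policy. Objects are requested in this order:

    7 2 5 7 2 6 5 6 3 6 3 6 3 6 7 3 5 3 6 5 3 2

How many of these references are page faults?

7

7 -> miss, frames [7]
2 -> miss, frames [7, 2]
5 -> miss, frames [7, 2, 5]
7 -> hit
2 -> hit
6 -> miss, evict 2, frames [7, 5, 6]
5 -> hit
6 -> hit
3 -> miss, evict 5, frames [7, 6, 3]
6 -> hit
3 -> hit
6 -> hit
3 -> hit
6 -> hit
7 -> hit
3 -> hit
5 -> miss, evict 7, frames [6, 3, 5]
3 -> hit
6 -> hit
5 -> hit
3 -> hit
2 -> miss, evict 5, frames [6, 3, 2]
Page faults: 7.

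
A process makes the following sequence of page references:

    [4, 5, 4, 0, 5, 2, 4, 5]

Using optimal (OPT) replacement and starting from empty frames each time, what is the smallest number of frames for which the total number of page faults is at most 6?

2

f=1: 8 faults
f=2: 5 faults
f=3: 4 faults
f=4: 4 faults
Smallest f with faults ≤ 6 is 2.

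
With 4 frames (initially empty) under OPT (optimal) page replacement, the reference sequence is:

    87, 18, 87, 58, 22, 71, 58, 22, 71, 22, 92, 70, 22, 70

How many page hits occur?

7

87: miss, frames {87}
18: miss, frames {87,18}
87: hit
58: miss, frames {87,18,58}
22: miss, frames {87,18,58,22}
71: miss, evict 18, frames {87,58,22,71}
58: hit
22: hit
71: hit
22: hit
92: miss, evict 71, frames {87,58,22,92}
70: miss, evict 92, frames {87,58,22,70}
22: hit
70: hit
Hits: 7.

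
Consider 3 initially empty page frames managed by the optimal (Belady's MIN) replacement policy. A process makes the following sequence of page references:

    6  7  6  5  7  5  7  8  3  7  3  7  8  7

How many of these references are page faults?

6: fault, frames [6]
7: fault, frames [6, 7]
6: hit
5: fault, frames [6, 7, 5]
7: hit
5: hit
7: hit
8: fault, evict 5, frames [6, 7, 8]
3: fault, evict 6, frames [7, 8, 3]
7: hit
3: hit
7: hit
8: hit
7: hit
Page faults: 5.

5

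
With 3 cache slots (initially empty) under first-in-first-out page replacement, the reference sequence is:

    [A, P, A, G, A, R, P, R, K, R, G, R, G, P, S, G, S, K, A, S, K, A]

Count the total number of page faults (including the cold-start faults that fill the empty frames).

A -> fault, frames [A]
P -> fault, frames [A, P]
A -> hit
G -> fault, frames [A, P, G]
A -> hit
R -> fault, evict A, frames [P, G, R]
P -> hit
R -> hit
K -> fault, evict P, frames [G, R, K]
R -> hit
G -> hit
R -> hit
G -> hit
P -> fault, evict G, frames [R, K, P]
S -> fault, evict R, frames [K, P, S]
G -> fault, evict K, frames [P, S, G]
S -> hit
K -> fault, evict P, frames [S, G, K]
A -> fault, evict S, frames [G, K, A]
S -> fault, evict G, frames [K, A, S]
K -> hit
A -> hit
Page faults: 11.

11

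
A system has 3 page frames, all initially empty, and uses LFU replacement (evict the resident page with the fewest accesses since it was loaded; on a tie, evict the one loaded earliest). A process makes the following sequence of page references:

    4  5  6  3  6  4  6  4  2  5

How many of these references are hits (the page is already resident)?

4 -> miss, frames [4]
5 -> miss, frames [4, 5]
6 -> miss, frames [4, 5, 6]
3 -> miss, evict 4, frames [5, 6, 3]
6 -> hit
4 -> miss, evict 5, frames [6, 3, 4]
6 -> hit
4 -> hit
2 -> miss, evict 3, frames [6, 4, 2]
5 -> miss, evict 2, frames [6, 4, 5]
Hits: 3.

3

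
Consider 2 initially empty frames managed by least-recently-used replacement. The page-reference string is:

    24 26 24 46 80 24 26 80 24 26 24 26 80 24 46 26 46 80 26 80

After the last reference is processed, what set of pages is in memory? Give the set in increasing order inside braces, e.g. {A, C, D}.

24 → fault, frames (24)
26 → fault, frames (24 26)
24 → hit
46 → fault, evict 26, frames (24 46)
80 → fault, evict 24, frames (46 80)
24 → fault, evict 46, frames (80 24)
26 → fault, evict 80, frames (24 26)
80 → fault, evict 24, frames (26 80)
24 → fault, evict 26, frames (80 24)
26 → fault, evict 80, frames (24 26)
24 → hit
26 → hit
80 → fault, evict 24, frames (26 80)
24 → fault, evict 26, frames (80 24)
46 → fault, evict 80, frames (24 46)
26 → fault, evict 24, frames (46 26)
46 → hit
80 → fault, evict 26, frames (46 80)
26 → fault, evict 46, frames (80 26)
80 → hit

{26, 80}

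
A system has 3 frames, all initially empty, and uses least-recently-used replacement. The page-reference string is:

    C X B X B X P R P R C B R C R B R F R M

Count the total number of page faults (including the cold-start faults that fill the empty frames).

C -> miss, frames (C)
X -> miss, frames (C X)
B -> miss, frames (C X B)
X -> hit
B -> hit
X -> hit
P -> miss, evict C, frames (B X P)
R -> miss, evict B, frames (X P R)
P -> hit
R -> hit
C -> miss, evict X, frames (P R C)
B -> miss, evict P, frames (R C B)
R -> hit
C -> hit
R -> hit
B -> hit
R -> hit
F -> miss, evict C, frames (B R F)
R -> hit
M -> miss, evict B, frames (F R M)
Page faults: 9.

9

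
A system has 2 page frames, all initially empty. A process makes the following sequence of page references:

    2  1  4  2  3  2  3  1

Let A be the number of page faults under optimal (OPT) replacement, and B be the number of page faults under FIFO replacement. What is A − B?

-1

Under OPT: F F F . F . . F → 5 faults.
Under FIFO: F F F F F . . F → 6 faults.
A − B = 5 − 6 = -1.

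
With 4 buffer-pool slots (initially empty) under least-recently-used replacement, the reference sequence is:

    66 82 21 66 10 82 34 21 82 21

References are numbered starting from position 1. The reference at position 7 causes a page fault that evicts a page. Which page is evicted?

pos 1: 66 -> fault, frames {66}
pos 2: 82 -> fault, frames {66,82}
pos 3: 21 -> fault, frames {66,82,21}
pos 4: 66 -> hit
pos 5: 10 -> fault, frames {82,21,66,10}
pos 6: 82 -> hit
pos 7: 34 -> fault, evict 21, frames {66,10,82,34}
At position 7, page 21 is evicted.

21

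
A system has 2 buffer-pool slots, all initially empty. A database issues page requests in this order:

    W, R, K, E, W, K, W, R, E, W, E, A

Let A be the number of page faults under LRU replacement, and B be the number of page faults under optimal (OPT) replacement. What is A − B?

Under LRU: F F F F F F . F F F . F → 10 faults.
Under OPT: F F F F . F . F F . . F → 8 faults.
A − B = 10 − 8 = 2.

2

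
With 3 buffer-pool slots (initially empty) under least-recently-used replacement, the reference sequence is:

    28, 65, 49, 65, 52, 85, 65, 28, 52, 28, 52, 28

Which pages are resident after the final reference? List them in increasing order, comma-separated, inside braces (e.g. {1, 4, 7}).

28 → fault, frames (28)
65 → fault, frames (28 65)
49 → fault, frames (28 65 49)
65 → hit
52 → fault, evict 28, frames (49 65 52)
85 → fault, evict 49, frames (65 52 85)
65 → hit
28 → fault, evict 52, frames (85 65 28)
52 → fault, evict 85, frames (65 28 52)
28 → hit
52 → hit
28 → hit

{28, 52, 65}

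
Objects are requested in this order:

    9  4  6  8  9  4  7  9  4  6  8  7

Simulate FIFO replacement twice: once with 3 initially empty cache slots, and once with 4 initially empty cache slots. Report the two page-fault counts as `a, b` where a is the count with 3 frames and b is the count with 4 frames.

3 frames: F F F F F F F . . F F . → 9 faults.
4 frames: F F F F . . F F F F F F → 10 faults.
10 > 9: adding a frame increased faults — Belady's anomaly.

9, 10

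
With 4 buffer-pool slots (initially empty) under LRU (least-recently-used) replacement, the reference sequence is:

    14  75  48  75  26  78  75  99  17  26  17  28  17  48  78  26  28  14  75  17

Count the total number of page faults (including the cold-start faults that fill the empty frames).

16

14 → miss, frames [14]
75 → miss, frames [14, 75]
48 → miss, frames [14, 75, 48]
75 → hit
26 → miss, frames [14, 48, 75, 26]
78 → miss, evict 14, frames [48, 75, 26, 78]
75 → hit
99 → miss, evict 48, frames [26, 78, 75, 99]
17 → miss, evict 26, frames [78, 75, 99, 17]
26 → miss, evict 78, frames [75, 99, 17, 26]
17 → hit
28 → miss, evict 75, frames [99, 26, 17, 28]
17 → hit
48 → miss, evict 99, frames [26, 28, 17, 48]
78 → miss, evict 26, frames [28, 17, 48, 78]
26 → miss, evict 28, frames [17, 48, 78, 26]
28 → miss, evict 17, frames [48, 78, 26, 28]
14 → miss, evict 48, frames [78, 26, 28, 14]
75 → miss, evict 78, frames [26, 28, 14, 75]
17 → miss, evict 26, frames [28, 14, 75, 17]
Page faults: 16.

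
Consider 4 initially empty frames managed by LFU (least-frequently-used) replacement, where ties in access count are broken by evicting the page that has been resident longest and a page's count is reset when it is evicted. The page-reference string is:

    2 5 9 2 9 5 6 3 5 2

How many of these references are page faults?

2 -> fault, frames [2]
5 -> fault, frames [2, 5]
9 -> fault, frames [2, 5, 9]
2 -> hit
9 -> hit
5 -> hit
6 -> fault, frames [2, 5, 9, 6]
3 -> fault, evict 6, frames [2, 5, 9, 3]
5 -> hit
2 -> hit
Page faults: 5.

5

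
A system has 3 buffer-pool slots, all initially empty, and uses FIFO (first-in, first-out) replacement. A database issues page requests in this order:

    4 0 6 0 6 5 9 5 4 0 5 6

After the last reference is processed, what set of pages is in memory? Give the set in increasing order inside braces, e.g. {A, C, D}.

{0, 5, 6}

4 -> fault, frames {4}
0 -> fault, frames {4,0}
6 -> fault, frames {4,0,6}
0 -> hit
6 -> hit
5 -> fault, evict 4, frames {0,6,5}
9 -> fault, evict 0, frames {6,5,9}
5 -> hit
4 -> fault, evict 6, frames {5,9,4}
0 -> fault, evict 5, frames {9,4,0}
5 -> fault, evict 9, frames {4,0,5}
6 -> fault, evict 4, frames {0,5,6}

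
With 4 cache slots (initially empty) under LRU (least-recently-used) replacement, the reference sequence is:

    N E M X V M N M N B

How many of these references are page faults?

7

N -> fault, frames [N]
E -> fault, frames [N, E]
M -> fault, frames [N, E, M]
X -> fault, frames [N, E, M, X]
V -> fault, evict N, frames [E, M, X, V]
M -> hit
N -> fault, evict E, frames [X, V, M, N]
M -> hit
N -> hit
B -> fault, evict X, frames [V, M, N, B]
Page faults: 7.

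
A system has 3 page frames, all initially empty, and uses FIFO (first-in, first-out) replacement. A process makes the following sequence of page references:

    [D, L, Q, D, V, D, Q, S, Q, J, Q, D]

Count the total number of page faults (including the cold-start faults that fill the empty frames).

9

D: fault, frames {D}
L: fault, frames {D,L}
Q: fault, frames {D,L,Q}
D: hit
V: fault, evict D, frames {L,Q,V}
D: fault, evict L, frames {Q,V,D}
Q: hit
S: fault, evict Q, frames {V,D,S}
Q: fault, evict V, frames {D,S,Q}
J: fault, evict D, frames {S,Q,J}
Q: hit
D: fault, evict S, frames {Q,J,D}
Page faults: 9.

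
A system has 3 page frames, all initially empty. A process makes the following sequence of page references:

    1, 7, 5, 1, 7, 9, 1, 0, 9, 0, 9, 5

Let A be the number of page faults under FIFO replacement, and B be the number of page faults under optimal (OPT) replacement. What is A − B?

Under FIFO: F F F . . F F F . . . F → 7 faults.
Under OPT: F F F . . F . F . . . . → 5 faults.
A − B = 7 − 5 = 2.

2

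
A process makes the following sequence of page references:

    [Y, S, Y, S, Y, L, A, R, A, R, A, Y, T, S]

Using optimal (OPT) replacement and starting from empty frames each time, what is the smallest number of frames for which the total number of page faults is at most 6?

4

f=1: 14 faults
f=2: 8 faults
f=3: 7 faults
f=4: 6 faults
f=5: 6 faults
f=6: 6 faults
Smallest f with faults ≤ 6 is 4.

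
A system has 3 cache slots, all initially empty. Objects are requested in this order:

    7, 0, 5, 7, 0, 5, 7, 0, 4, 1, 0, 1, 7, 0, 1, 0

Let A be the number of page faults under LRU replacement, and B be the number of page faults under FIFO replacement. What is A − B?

Under LRU: F F F . . . . . F F . . F . . . → 6 faults.
Under FIFO: F F F . . . . . F F F . F . . . → 7 faults.
A − B = 6 − 7 = -1.

-1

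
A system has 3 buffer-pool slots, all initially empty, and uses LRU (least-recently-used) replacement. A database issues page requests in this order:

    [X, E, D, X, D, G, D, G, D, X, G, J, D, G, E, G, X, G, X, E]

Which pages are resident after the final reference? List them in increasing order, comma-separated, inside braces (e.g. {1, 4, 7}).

X: miss, frames (X)
E: miss, frames (X E)
D: miss, frames (X E D)
X: hit
D: hit
G: miss, evict E, frames (X D G)
D: hit
G: hit
D: hit
X: hit
G: hit
J: miss, evict D, frames (X G J)
D: miss, evict X, frames (G J D)
G: hit
E: miss, evict J, frames (D G E)
G: hit
X: miss, evict D, frames (E G X)
G: hit
X: hit
E: hit

{E, G, X}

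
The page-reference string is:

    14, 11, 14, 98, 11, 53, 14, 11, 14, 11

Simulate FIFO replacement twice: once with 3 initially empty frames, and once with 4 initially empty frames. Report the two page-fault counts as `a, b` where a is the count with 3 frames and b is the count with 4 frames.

6, 4

3 frames: F F . F . F F F . . → 6 faults.
4 frames: F F . F . F . . . . → 4 faults.
4 < 6: adding a frame reduced faults, as is typical.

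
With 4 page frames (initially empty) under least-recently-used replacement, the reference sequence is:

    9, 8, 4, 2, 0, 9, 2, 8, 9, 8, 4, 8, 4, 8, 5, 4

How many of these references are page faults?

9

9 -> miss, frames (9)
8 -> miss, frames (9 8)
4 -> miss, frames (9 8 4)
2 -> miss, frames (9 8 4 2)
0 -> miss, evict 9, frames (8 4 2 0)
9 -> miss, evict 8, frames (4 2 0 9)
2 -> hit
8 -> miss, evict 4, frames (0 9 2 8)
9 -> hit
8 -> hit
4 -> miss, evict 0, frames (2 9 8 4)
8 -> hit
4 -> hit
8 -> hit
5 -> miss, evict 2, frames (9 4 8 5)
4 -> hit
Page faults: 9.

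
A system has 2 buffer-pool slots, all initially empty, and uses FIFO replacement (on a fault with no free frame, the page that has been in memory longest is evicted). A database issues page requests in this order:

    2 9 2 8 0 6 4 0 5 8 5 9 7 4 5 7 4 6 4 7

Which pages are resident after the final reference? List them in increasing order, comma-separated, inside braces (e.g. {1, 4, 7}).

2 → miss, frames [2]
9 → miss, frames [2, 9]
2 → hit
8 → miss, evict 2, frames [9, 8]
0 → miss, evict 9, frames [8, 0]
6 → miss, evict 8, frames [0, 6]
4 → miss, evict 0, frames [6, 4]
0 → miss, evict 6, frames [4, 0]
5 → miss, evict 4, frames [0, 5]
8 → miss, evict 0, frames [5, 8]
5 → hit
9 → miss, evict 5, frames [8, 9]
7 → miss, evict 8, frames [9, 7]
4 → miss, evict 9, frames [7, 4]
5 → miss, evict 7, frames [4, 5]
7 → miss, evict 4, frames [5, 7]
4 → miss, evict 5, frames [7, 4]
6 → miss, evict 7, frames [4, 6]
4 → hit
7 → miss, evict 4, frames [6, 7]

{6, 7}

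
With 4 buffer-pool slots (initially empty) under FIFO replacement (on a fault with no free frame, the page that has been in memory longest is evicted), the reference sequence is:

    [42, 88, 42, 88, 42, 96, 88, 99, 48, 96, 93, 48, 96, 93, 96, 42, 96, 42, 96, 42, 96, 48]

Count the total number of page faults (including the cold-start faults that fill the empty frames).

42 → miss, frames [42]
88 → miss, frames [42, 88]
42 → hit
88 → hit
42 → hit
96 → miss, frames [42, 88, 96]
88 → hit
99 → miss, frames [42, 88, 96, 99]
48 → miss, evict 42, frames [88, 96, 99, 48]
96 → hit
93 → miss, evict 88, frames [96, 99, 48, 93]
48 → hit
96 → hit
93 → hit
96 → hit
42 → miss, evict 96, frames [99, 48, 93, 42]
96 → miss, evict 99, frames [48, 93, 42, 96]
42 → hit
96 → hit
42 → hit
96 → hit
48 → hit
Page faults: 8.

8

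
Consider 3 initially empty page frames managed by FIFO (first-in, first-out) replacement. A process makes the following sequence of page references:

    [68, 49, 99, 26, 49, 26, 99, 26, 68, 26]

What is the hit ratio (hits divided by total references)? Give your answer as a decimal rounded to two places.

68 → fault, frames (68)
49 → fault, frames (68 49)
99 → fault, frames (68 49 99)
26 → fault, evict 68, frames (49 99 26)
49 → hit
26 → hit
99 → hit
26 → hit
68 → fault, evict 49, frames (99 26 68)
26 → hit
Hits: 5 of 10 references → 5/10 = 0.5000.

0.50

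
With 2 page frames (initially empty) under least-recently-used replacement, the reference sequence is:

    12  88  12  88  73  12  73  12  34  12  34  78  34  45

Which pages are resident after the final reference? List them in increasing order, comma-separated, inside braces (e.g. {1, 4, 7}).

{34, 45}

12 → fault, frames {12}
88 → fault, frames {12,88}
12 → hit
88 → hit
73 → fault, evict 12, frames {88,73}
12 → fault, evict 88, frames {73,12}
73 → hit
12 → hit
34 → fault, evict 73, frames {12,34}
12 → hit
34 → hit
78 → fault, evict 12, frames {34,78}
34 → hit
45 → fault, evict 78, frames {34,45}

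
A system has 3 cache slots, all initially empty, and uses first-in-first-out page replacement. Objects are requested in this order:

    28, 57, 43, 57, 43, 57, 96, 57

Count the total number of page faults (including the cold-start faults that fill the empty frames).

28 -> fault, frames [28]
57 -> fault, frames [28, 57]
43 -> fault, frames [28, 57, 43]
57 -> hit
43 -> hit
57 -> hit
96 -> fault, evict 28, frames [57, 43, 96]
57 -> hit
Page faults: 4.

4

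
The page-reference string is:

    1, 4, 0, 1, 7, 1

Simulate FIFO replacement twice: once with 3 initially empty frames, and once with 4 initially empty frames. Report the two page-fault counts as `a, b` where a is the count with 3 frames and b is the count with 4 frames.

5, 4

3 frames: F F F . F F → 5 faults.
4 frames: F F F . F . → 4 faults.
4 < 5: adding a frame reduced faults, as is typical.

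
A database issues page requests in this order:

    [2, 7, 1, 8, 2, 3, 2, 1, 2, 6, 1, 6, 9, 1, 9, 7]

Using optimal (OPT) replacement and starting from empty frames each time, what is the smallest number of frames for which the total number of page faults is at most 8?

3

f=1: 16 faults
f=2: 9 faults
f=3: 8 faults
f=4: 7 faults
f=5: 7 faults
f=6: 7 faults
f=7: 7 faults
Smallest f with faults ≤ 8 is 3.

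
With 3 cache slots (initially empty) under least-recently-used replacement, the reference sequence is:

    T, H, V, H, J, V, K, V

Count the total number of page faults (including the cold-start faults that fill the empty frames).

T: miss, frames [T]
H: miss, frames [T, H]
V: miss, frames [T, H, V]
H: hit
J: miss, evict T, frames [V, H, J]
V: hit
K: miss, evict H, frames [J, V, K]
V: hit
Page faults: 5.

5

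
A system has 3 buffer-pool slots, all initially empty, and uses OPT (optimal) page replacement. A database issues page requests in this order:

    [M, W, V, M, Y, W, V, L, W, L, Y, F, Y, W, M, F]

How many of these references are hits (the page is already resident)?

9

M -> fault, frames [M]
W -> fault, frames [M, W]
V -> fault, frames [M, W, V]
M -> hit
Y -> fault, evict M, frames [W, V, Y]
W -> hit
V -> hit
L -> fault, evict V, frames [W, Y, L]
W -> hit
L -> hit
Y -> hit
F -> fault, evict L, frames [W, Y, F]
Y -> hit
W -> hit
M -> fault, evict Y, frames [W, F, M]
F -> hit
Hits: 9.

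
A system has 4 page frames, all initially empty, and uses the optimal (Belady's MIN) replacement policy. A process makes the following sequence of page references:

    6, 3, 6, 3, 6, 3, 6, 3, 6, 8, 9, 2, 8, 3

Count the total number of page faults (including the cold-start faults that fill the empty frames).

6 → miss, frames [6]
3 → miss, frames [6, 3]
6 → hit
3 → hit
6 → hit
3 → hit
6 → hit
3 → hit
6 → hit
8 → miss, frames [6, 3, 8]
9 → miss, frames [6, 3, 8, 9]
2 → miss, evict 9, frames [6, 3, 8, 2]
8 → hit
3 → hit
Page faults: 5.

5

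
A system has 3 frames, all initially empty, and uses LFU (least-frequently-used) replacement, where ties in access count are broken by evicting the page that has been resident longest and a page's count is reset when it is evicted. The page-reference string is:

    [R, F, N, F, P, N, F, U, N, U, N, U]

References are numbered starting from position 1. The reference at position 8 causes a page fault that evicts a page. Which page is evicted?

pos 1: R -> fault, frames (R)
pos 2: F -> fault, frames (R F)
pos 3: N -> fault, frames (R F N)
pos 4: F -> hit
pos 5: P -> fault, evict R, frames (F N P)
pos 6: N -> hit
pos 7: F -> hit
pos 8: U -> fault, evict P, frames (F N U)
At position 8, page P is evicted.

P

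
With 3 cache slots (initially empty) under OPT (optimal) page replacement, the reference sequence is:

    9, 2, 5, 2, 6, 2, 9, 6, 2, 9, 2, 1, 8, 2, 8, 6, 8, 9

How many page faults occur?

7

9: miss, frames [9]
2: miss, frames [9, 2]
5: miss, frames [9, 2, 5]
2: hit
6: miss, evict 5, frames [9, 2, 6]
2: hit
9: hit
6: hit
2: hit
9: hit
2: hit
1: miss, evict 9, frames [2, 6, 1]
8: miss, evict 1, frames [2, 6, 8]
2: hit
8: hit
6: hit
8: hit
9: miss, evict 8, frames [2, 6, 9]
Page faults: 7.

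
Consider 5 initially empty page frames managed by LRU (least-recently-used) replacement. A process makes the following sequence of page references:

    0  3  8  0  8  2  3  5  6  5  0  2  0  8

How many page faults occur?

0: miss, frames [0]
3: miss, frames [0, 3]
8: miss, frames [0, 3, 8]
0: hit
8: hit
2: miss, frames [3, 0, 8, 2]
3: hit
5: miss, frames [0, 8, 2, 3, 5]
6: miss, evict 0, frames [8, 2, 3, 5, 6]
5: hit
0: miss, evict 8, frames [2, 3, 6, 5, 0]
2: hit
0: hit
8: miss, evict 3, frames [6, 5, 2, 0, 8]
Page faults: 8.

8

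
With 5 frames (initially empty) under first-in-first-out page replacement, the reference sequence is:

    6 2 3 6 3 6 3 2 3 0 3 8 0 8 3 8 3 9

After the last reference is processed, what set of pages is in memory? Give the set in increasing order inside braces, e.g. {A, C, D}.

{0, 2, 3, 8, 9}

6 → fault, frames [6]
2 → fault, frames [6, 2]
3 → fault, frames [6, 2, 3]
6 → hit
3 → hit
6 → hit
3 → hit
2 → hit
3 → hit
0 → fault, frames [6, 2, 3, 0]
3 → hit
8 → fault, frames [6, 2, 3, 0, 8]
0 → hit
8 → hit
3 → hit
8 → hit
3 → hit
9 → fault, evict 6, frames [2, 3, 0, 8, 9]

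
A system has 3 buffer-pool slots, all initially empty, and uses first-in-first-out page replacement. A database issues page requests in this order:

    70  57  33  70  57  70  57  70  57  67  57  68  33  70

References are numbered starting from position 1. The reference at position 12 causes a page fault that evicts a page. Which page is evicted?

57

pos 1: 70: fault, frames (70)
pos 2: 57: fault, frames (70 57)
pos 3: 33: fault, frames (70 57 33)
pos 4: 70: hit
pos 5: 57: hit
pos 6: 70: hit
pos 7: 57: hit
pos 8: 70: hit
pos 9: 57: hit
pos 10: 67: fault, evict 70, frames (57 33 67)
pos 11: 57: hit
pos 12: 68: fault, evict 57, frames (33 67 68)
At position 12, page 57 is evicted.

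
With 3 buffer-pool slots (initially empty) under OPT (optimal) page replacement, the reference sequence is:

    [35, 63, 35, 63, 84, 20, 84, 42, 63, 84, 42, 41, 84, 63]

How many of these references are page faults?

6

35 → fault, frames [35]
63 → fault, frames [35, 63]
35 → hit
63 → hit
84 → fault, frames [35, 63, 84]
20 → fault, evict 35, frames [63, 84, 20]
84 → hit
42 → fault, evict 20, frames [63, 84, 42]
63 → hit
84 → hit
42 → hit
41 → fault, evict 42, frames [63, 84, 41]
84 → hit
63 → hit
Page faults: 6.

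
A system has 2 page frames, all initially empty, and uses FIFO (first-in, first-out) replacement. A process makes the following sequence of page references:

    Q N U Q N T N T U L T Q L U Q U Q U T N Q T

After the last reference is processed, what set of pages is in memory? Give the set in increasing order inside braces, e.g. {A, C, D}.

{Q, T}

Q -> miss, frames [Q]
N -> miss, frames [Q, N]
U -> miss, evict Q, frames [N, U]
Q -> miss, evict N, frames [U, Q]
N -> miss, evict U, frames [Q, N]
T -> miss, evict Q, frames [N, T]
N -> hit
T -> hit
U -> miss, evict N, frames [T, U]
L -> miss, evict T, frames [U, L]
T -> miss, evict U, frames [L, T]
Q -> miss, evict L, frames [T, Q]
L -> miss, evict T, frames [Q, L]
U -> miss, evict Q, frames [L, U]
Q -> miss, evict L, frames [U, Q]
U -> hit
Q -> hit
U -> hit
T -> miss, evict U, frames [Q, T]
N -> miss, evict Q, frames [T, N]
Q -> miss, evict T, frames [N, Q]
T -> miss, evict N, frames [Q, T]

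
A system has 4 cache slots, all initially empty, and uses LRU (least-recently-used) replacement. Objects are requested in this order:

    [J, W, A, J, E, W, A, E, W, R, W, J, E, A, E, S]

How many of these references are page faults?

J → fault, frames {J}
W → fault, frames {J,W}
A → fault, frames {J,W,A}
J → hit
E → fault, frames {W,A,J,E}
W → hit
A → hit
E → hit
W → hit
R → fault, evict J, frames {A,E,W,R}
W → hit
J → fault, evict A, frames {E,R,W,J}
E → hit
A → fault, evict R, frames {W,J,E,A}
E → hit
S → fault, evict W, frames {J,A,E,S}
Page faults: 8.

8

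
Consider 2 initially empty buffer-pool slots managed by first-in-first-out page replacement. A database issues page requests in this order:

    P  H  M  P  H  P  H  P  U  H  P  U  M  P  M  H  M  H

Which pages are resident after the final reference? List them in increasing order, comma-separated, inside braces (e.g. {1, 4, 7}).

{H, M}

P -> miss, frames [P]
H -> miss, frames [P, H]
M -> miss, evict P, frames [H, M]
P -> miss, evict H, frames [M, P]
H -> miss, evict M, frames [P, H]
P -> hit
H -> hit
P -> hit
U -> miss, evict P, frames [H, U]
H -> hit
P -> miss, evict H, frames [U, P]
U -> hit
M -> miss, evict U, frames [P, M]
P -> hit
M -> hit
H -> miss, evict P, frames [M, H]
M -> hit
H -> hit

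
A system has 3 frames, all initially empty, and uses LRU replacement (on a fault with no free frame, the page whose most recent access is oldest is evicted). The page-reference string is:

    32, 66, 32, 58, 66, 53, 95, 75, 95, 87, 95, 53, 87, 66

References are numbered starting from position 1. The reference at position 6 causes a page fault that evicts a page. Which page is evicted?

32

pos 1: 32 → miss, frames [32]
pos 2: 66 → miss, frames [32, 66]
pos 3: 32 → hit
pos 4: 58 → miss, frames [66, 32, 58]
pos 5: 66 → hit
pos 6: 53 → miss, evict 32, frames [58, 66, 53]
At position 6, page 32 is evicted.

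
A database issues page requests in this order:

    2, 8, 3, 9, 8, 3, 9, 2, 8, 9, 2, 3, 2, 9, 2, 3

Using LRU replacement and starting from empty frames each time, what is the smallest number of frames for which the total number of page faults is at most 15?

2

f=1: 16 faults
f=2: 14 faults
f=3: 7 faults
f=4: 4 faults
Smallest f with faults ≤ 15 is 2.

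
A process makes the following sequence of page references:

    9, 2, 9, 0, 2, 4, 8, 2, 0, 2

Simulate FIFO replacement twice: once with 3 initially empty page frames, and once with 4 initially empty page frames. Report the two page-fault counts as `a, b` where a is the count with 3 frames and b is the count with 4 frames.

7, 5

3 frames: F F . F . F F F F . → 7 faults.
4 frames: F F . F . F F . . . → 5 faults.
5 < 7: adding a frame reduced faults, as is typical.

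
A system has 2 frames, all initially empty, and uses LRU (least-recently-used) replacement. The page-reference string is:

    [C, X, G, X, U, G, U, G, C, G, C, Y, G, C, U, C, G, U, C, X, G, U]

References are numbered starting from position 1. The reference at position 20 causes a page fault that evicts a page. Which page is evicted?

U

pos 1: C → miss, frames [C]
pos 2: X → miss, frames [C, X]
pos 3: G → miss, evict C, frames [X, G]
pos 4: X → hit
pos 5: U → miss, evict G, frames [X, U]
pos 6: G → miss, evict X, frames [U, G]
pos 7: U → hit
pos 8: G → hit
pos 9: C → miss, evict U, frames [G, C]
pos 10: G → hit
pos 11: C → hit
pos 12: Y → miss, evict G, frames [C, Y]
pos 13: G → miss, evict C, frames [Y, G]
pos 14: C → miss, evict Y, frames [G, C]
pos 15: U → miss, evict G, frames [C, U]
pos 16: C → hit
pos 17: G → miss, evict U, frames [C, G]
pos 18: U → miss, evict C, frames [G, U]
pos 19: C → miss, evict G, frames [U, C]
pos 20: X → miss, evict U, frames [C, X]
At position 20, page U is evicted.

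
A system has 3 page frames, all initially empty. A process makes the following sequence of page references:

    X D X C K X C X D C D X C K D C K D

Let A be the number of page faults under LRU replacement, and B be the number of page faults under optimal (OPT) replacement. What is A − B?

1

Under LRU: F F . F F . . . F . . . . F F . . . → 7 faults.
Under OPT: F F . F F . . . F . . . . F . . . . → 6 faults.
A − B = 7 − 6 = 1.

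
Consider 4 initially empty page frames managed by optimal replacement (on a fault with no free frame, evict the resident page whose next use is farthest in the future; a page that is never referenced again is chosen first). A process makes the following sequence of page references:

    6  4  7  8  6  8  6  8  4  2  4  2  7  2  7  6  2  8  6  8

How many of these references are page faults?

6

6: fault, frames {6}
4: fault, frames {6,4}
7: fault, frames {6,4,7}
8: fault, frames {6,4,7,8}
6: hit
8: hit
6: hit
8: hit
4: hit
2: fault, evict 8, frames {6,4,7,2}
4: hit
2: hit
7: hit
2: hit
7: hit
6: hit
2: hit
8: fault, evict 2, frames {6,4,7,8}
6: hit
8: hit
Page faults: 6.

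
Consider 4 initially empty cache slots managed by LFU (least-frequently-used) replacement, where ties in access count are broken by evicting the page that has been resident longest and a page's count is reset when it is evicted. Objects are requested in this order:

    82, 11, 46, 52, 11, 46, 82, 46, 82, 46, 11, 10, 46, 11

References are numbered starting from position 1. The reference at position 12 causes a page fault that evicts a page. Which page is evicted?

52

pos 1: 82 -> fault, frames {82}
pos 2: 11 -> fault, frames {82,11}
pos 3: 46 -> fault, frames {82,11,46}
pos 4: 52 -> fault, frames {82,11,46,52}
pos 5: 11 -> hit
pos 6: 46 -> hit
pos 7: 82 -> hit
pos 8: 46 -> hit
pos 9: 82 -> hit
pos 10: 46 -> hit
pos 11: 11 -> hit
pos 12: 10 -> fault, evict 52, frames {82,11,46,10}
At position 12, page 52 is evicted.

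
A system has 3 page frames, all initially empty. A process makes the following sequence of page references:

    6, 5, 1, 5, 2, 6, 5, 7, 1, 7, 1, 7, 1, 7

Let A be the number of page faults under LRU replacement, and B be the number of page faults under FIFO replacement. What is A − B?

-1

Under LRU: F F F . F F . F F . . . . . → 7 faults.
Under FIFO: F F F . F F F F F . . . . . → 8 faults.
A − B = 7 − 8 = -1.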